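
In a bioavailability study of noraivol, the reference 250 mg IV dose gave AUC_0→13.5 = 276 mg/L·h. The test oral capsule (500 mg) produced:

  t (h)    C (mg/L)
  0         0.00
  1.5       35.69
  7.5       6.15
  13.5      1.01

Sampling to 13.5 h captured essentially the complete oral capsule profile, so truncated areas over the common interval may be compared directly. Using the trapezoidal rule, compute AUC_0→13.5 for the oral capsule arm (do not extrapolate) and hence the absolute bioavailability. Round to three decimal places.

Trapezoidal AUC_0→13.5 (oral capsule):
  [0→1.5]: (0.00+35.69)/2 × 1.5 = 26.7675
  [1.5→7.5]: (35.69+6.15)/2 × 6 = 125.52
  [7.5→13.5]: (6.15+1.01)/2 × 6 = 21.48
  Sum = 173.7675 mg/L·h
F = (AUC_ev/D_ev)/(AUC_iv/D_iv) = (173.7675/500)/(276/250) = 0.347535/1.104 = 0.3148

F = 0.315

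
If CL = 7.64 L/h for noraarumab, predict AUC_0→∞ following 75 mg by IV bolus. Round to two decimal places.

AUC = 9.82 mg/L·h

AUC_0→∞ = Dose_iv / CL
        = 75 / 7.64 = 9.81675 mg/L·h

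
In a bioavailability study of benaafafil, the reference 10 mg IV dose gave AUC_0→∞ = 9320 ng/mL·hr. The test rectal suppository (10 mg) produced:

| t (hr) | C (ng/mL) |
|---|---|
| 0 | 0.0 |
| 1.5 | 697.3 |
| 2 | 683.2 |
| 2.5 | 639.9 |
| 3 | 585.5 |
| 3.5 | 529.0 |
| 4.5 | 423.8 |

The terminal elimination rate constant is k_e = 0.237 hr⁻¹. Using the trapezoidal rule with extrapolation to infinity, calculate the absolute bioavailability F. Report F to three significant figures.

F = 0.434

Trapezoidal AUC_0→4.5 (rectal suppository):
  [0→1.5]: (0.0+697.3)/2 × 1.5 = 522.975
  [1.5→2]: (697.3+683.2)/2 × 0.5 = 345.125
  [2→2.5]: (683.2+639.9)/2 × 0.5 = 330.775
  [2.5→3]: (639.9+585.5)/2 × 0.5 = 306.35
  [3→3.5]: (585.5+529.0)/2 × 0.5 = 278.625
  [3.5→4.5]: (529.0+423.8)/2 × 1 = 476.4
  Sum = 2260.25 ng/mL·hr
Tail: C_last/k_e = 423.8/0.237 = 1788.186
AUC_0→∞ (rectal suppository) = 2260.25 + 1788.186 = 4048.436 ng/mL·hr
F = (AUC_ev/D_ev)/(AUC_iv/D_iv) = (4048.436/10)/(9320/10) = 404.8436/932 = 0.4344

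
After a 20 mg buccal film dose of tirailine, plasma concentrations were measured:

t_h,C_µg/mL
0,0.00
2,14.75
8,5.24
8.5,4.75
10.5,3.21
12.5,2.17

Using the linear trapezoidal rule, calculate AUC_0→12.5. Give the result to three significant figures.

Trapezoidal AUC_0→12.5:
  [0→2]: (0.00+14.75)/2 × 2 = 14.75
  [2→8]: (14.75+5.24)/2 × 6 = 59.97
  [8→8.5]: (5.24+4.75)/2 × 0.5 = 2.4975
  [8.5→10.5]: (4.75+3.21)/2 × 2 = 7.96
  [10.5→12.5]: (3.21+2.17)/2 × 2 = 5.38
  Sum = 90.5575 µg/mL·h

AUC = 90.6 µg/mL·h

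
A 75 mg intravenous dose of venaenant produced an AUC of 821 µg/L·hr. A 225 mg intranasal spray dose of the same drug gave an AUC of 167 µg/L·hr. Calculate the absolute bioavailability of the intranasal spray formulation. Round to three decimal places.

F = 0.068

F = (AUC_ev / D_ev) / (AUC_iv / D_iv)
  = (167/225) / (821/75)
  = 0.742222 / 10.9467 = 0.0678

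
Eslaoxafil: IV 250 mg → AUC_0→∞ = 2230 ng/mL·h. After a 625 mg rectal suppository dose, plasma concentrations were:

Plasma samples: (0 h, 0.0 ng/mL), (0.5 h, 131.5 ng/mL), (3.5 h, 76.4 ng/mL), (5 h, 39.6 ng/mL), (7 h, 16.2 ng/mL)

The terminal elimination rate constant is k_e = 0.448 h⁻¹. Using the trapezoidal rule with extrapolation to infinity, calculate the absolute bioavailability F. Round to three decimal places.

Trapezoidal AUC_0→7 (rectal suppository):
  [0→0.5]: (0.0+131.5)/2 × 0.5 = 32.875
  [0.5→3.5]: (131.5+76.4)/2 × 3 = 311.85
  [3.5→5]: (76.4+39.6)/2 × 1.5 = 87.0
  [5→7]: (39.6+16.2)/2 × 2 = 55.8
  Sum = 487.525 ng/mL·h
Tail: C_last/k_e = 16.2/0.448 = 36.161
AUC_0→∞ (rectal suppository) = 487.525 + 36.161 = 523.686 ng/mL·h
F = (AUC_ev/D_ev)/(AUC_iv/D_iv) = (523.686/625)/(2230/250) = 0.8378976/8.92 = 0.0939

F = 0.094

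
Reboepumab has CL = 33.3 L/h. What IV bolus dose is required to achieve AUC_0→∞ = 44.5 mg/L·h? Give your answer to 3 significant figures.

Dose_iv = CL × AUC_0→∞
     = 33.3 × 44.5 = 1481.85 mg

Dose = 1480 mg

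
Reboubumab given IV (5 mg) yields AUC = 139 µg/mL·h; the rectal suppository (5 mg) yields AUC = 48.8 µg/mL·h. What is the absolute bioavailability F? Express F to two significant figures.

F = (AUC_ev / D_ev) / (AUC_iv / D_iv)
  = (48.8/5) / (139/5)
  = 9.76 / 27.8 = 0.3511

F = 0.35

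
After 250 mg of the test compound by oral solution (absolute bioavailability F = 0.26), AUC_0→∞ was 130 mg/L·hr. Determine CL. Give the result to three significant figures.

CL = 0.500 L/hr

CL = F × Dose / AUC_0→∞
   = 0.26 × 250 / 130 = 0.5 L/hr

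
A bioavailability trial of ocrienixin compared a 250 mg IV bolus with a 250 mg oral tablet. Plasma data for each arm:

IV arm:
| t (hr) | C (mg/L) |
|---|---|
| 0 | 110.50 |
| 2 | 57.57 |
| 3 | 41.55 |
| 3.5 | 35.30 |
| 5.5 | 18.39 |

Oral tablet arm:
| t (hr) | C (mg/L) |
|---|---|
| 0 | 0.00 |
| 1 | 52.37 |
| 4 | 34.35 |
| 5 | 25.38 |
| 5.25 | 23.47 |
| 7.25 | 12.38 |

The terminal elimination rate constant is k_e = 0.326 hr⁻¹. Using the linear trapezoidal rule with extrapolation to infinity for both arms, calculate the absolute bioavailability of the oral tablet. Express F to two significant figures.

Trapezoidal AUC_0→5.5 (IV):
  [0→2]: (110.50+57.57)/2 × 2 = 168.07
  [2→3]: (57.57+41.55)/2 × 1 = 49.56
  [3→3.5]: (41.55+35.30)/2 × 0.5 = 19.2125
  [3.5→5.5]: (35.30+18.39)/2 × 2 = 53.69
  Sum = 290.5325 mg/L·hr
IV tail: 18.39/0.326 = 56.411; AUC_iv,0→∞ = 290.5325 + 56.411 = 346.9435 mg/L·hr
Trapezoidal AUC_0→7.25 (oral tablet):
  [0→1]: (0.00+52.37)/2 × 1 = 26.185
  [1→4]: (52.37+34.35)/2 × 3 = 130.08
  [4→5]: (34.35+25.38)/2 × 1 = 29.865
  [5→5.25]: (25.38+23.47)/2 × 0.25 = 6.10625
  [5.25→7.25]: (23.47+12.38)/2 × 2 = 35.85
  Sum = 228.08625 mg/L·hr
oral tablet tail: 12.38/0.326 = 37.975; AUC_ev,0→∞ = 228.08625 + 37.975 = 266.06125 mg/L·hr
F = (AUC_ev/D_ev)/(AUC_iv/D_iv) = (266.06125/250)/(346.9435/250) = 1.064245/1.387774 = 0.7669

F = 0.77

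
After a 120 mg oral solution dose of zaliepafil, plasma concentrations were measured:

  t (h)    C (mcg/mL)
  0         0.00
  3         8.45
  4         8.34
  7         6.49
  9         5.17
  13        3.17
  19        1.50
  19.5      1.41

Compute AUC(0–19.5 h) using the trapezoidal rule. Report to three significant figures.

AUC = 86.4 mcg/mL·h

Trapezoidal AUC_0→19.5:
  [0→3]: (0.00+8.45)/2 × 3 = 12.675
  [3→4]: (8.45+8.34)/2 × 1 = 8.395
  [4→7]: (8.34+6.49)/2 × 3 = 22.245
  [7→9]: (6.49+5.17)/2 × 2 = 11.66
  [9→13]: (5.17+3.17)/2 × 4 = 16.68
  [13→19]: (3.17+1.50)/2 × 6 = 14.01
  [19→19.5]: (1.50+1.41)/2 × 0.5 = 0.7275
  Sum = 86.3925 mcg/mL·h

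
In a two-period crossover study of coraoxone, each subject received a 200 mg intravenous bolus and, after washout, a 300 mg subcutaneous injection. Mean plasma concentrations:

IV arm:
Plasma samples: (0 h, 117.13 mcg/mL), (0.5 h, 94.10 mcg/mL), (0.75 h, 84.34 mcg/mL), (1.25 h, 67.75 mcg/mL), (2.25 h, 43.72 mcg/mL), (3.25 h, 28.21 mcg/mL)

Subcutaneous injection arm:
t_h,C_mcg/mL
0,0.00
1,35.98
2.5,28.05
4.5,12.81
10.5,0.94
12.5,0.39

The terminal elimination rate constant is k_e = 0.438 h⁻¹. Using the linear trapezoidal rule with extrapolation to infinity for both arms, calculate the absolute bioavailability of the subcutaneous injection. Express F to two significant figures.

F = 0.37

Trapezoidal AUC_0→3.25 (IV):
  [0→0.5]: (117.13+94.10)/2 × 0.5 = 52.8075
  [0.5→0.75]: (94.10+84.34)/2 × 0.25 = 22.305
  [0.75→1.25]: (84.34+67.75)/2 × 0.5 = 38.0225
  [1.25→2.25]: (67.75+43.72)/2 × 1 = 55.735
  [2.25→3.25]: (43.72+28.21)/2 × 1 = 35.965
  Sum = 204.835 mcg/mL·h
IV tail: 28.21/0.438 = 64.406; AUC_iv,0→∞ = 204.835 + 64.406 = 269.241 mcg/mL·h
Trapezoidal AUC_0→12.5 (subcutaneous injection):
  [0→1]: (0.00+35.98)/2 × 1 = 17.99
  [1→2.5]: (35.98+28.05)/2 × 1.5 = 48.0225
  [2.5→4.5]: (28.05+12.81)/2 × 2 = 40.86
  [4.5→10.5]: (12.81+0.94)/2 × 6 = 41.25
  [10.5→12.5]: (0.94+0.39)/2 × 2 = 1.33
  Sum = 149.4525 mcg/mL·h
subcutaneous injection tail: 0.39/0.438 = 0.890; AUC_ev,0→∞ = 149.4525 + 0.890 = 150.3425 mcg/mL·h
F = (AUC_ev/D_ev)/(AUC_iv/D_iv) = (150.3425/300)/(269.241/200) = 0.501142/1.346205 = 0.3723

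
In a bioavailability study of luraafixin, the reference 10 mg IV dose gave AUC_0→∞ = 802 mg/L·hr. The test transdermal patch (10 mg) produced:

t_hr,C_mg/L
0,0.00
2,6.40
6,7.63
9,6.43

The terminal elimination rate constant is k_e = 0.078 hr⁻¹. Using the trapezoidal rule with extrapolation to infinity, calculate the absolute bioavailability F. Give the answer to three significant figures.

Trapezoidal AUC_0→9 (transdermal patch):
  [0→2]: (0.00+6.40)/2 × 2 = 6.4
  [2→6]: (6.40+7.63)/2 × 4 = 28.06
  [6→9]: (7.63+6.43)/2 × 3 = 21.09
  Sum = 55.55 mg/L·hr
Tail: C_last/k_e = 6.43/0.078 = 82.436
AUC_0→∞ (transdermal patch) = 55.55 + 82.436 = 137.986 mg/L·hr
F = (AUC_ev/D_ev)/(AUC_iv/D_iv) = (137.986/10)/(802/10) = 13.7986/80.2 = 0.1721

F = 0.172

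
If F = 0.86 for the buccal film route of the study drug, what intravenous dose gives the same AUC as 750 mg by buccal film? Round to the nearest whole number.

Systemic exposure from an extravascular dose = F × D_ev, so the equivalent IV dose is F × D_ev.
D_iv = F × D_ev = 0.86 × 750 = 645 mg

D_iv = 645 mg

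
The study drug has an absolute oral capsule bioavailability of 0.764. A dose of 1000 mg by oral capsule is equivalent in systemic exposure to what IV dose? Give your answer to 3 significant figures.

D_iv = 764 mg

Systemic exposure from an extravascular dose = F × D_ev, so the equivalent IV dose is F × D_ev.
D_iv = F × D_ev = 0.764 × 1000 = 764 mg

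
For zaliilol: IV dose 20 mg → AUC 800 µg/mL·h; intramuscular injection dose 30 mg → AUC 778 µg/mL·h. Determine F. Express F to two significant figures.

F = 0.65

F = (AUC_ev / D_ev) / (AUC_iv / D_iv)
  = (778/30) / (800/20)
  = 25.9333 / 40 = 0.6483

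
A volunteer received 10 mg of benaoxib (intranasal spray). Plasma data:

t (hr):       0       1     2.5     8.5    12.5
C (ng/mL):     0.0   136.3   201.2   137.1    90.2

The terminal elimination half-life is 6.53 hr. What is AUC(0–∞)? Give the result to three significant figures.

AUC = 2640 ng/mL·hr

Trapezoidal AUC_0→12.5:
  [0→1]: (0.0+136.3)/2 × 1 = 68.15
  [1→2.5]: (136.3+201.2)/2 × 1.5 = 253.125
  [2.5→8.5]: (201.2+137.1)/2 × 6 = 1014.9
  [8.5→12.5]: (137.1+90.2)/2 × 4 = 454.6
  Sum = 1790.775 ng/mL·hr
k_e = ln2 / t½ = 0.693147 / 6.53 = 0.1061 hr^-1
Extrapolated tail: C_last / k_e = 90.2 / 0.1061 = 850.141
AUC_0→∞ = 1790.775 + 850.141 = 2640.916 ng/mL·hr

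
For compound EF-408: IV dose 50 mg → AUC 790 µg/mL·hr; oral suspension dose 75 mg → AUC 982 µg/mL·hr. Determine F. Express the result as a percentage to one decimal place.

F = (AUC_ev / D_ev) / (AUC_iv / D_iv)
  = (982/75) / (790/50)
  = 13.0933 / 15.8 = 0.8287
  = 82.87%

F = 82.9%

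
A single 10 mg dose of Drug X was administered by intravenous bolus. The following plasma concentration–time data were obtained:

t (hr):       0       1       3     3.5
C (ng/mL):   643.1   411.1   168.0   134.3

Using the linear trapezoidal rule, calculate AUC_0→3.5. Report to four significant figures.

AUC = 1182 ng/mL·hr

Trapezoidal AUC_0→3.5:
  [0→1]: (643.1+411.1)/2 × 1 = 527.1
  [1→3]: (411.1+168.0)/2 × 2 = 579.1
  [3→3.5]: (168.0+134.3)/2 × 0.5 = 75.575
  Sum = 1181.775 ng/mL·hr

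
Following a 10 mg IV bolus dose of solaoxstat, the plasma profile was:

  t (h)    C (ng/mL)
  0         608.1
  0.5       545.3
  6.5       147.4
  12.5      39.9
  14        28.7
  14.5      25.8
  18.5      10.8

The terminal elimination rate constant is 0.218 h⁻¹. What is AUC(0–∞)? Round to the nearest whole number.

AUC = 3116 ng/mL·h

Trapezoidal AUC_0→18.5:
  [0→0.5]: (608.1+545.3)/2 × 0.5 = 288.35
  [0.5→6.5]: (545.3+147.4)/2 × 6 = 2078.1
  [6.5→12.5]: (147.4+39.9)/2 × 6 = 561.9
  [12.5→14]: (39.9+28.7)/2 × 1.5 = 51.45
  [14→14.5]: (28.7+25.8)/2 × 0.5 = 13.625
  [14.5→18.5]: (25.8+10.8)/2 × 4 = 73.2
  Sum = 3066.625 ng/mL·h
Extrapolated tail: C_last / k_e = 10.8 / 0.218 = 49.541
AUC_0→∞ = 3066.625 + 49.541 = 3116.166 ng/mL·h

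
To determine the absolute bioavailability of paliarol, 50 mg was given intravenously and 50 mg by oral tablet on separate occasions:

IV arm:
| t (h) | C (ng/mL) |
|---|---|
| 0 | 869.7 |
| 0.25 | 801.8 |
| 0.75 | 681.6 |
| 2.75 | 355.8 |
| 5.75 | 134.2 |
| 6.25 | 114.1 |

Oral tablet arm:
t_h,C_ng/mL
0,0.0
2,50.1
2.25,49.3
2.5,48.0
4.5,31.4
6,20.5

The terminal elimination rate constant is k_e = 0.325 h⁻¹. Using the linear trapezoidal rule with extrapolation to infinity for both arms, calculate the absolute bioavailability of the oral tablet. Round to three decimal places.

Trapezoidal AUC_0→6.25 (IV):
  [0→0.25]: (869.7+801.8)/2 × 0.25 = 208.9375
  [0.25→0.75]: (801.8+681.6)/2 × 0.5 = 370.85
  [0.75→2.75]: (681.6+355.8)/2 × 2 = 1037.4
  [2.75→5.75]: (355.8+134.2)/2 × 3 = 735.0
  [5.75→6.25]: (134.2+114.1)/2 × 0.5 = 62.075
  Sum = 2414.2625 ng/mL·h
IV tail: 114.1/0.325 = 351.077; AUC_iv,0→∞ = 2414.2625 + 351.077 = 2765.3395 ng/mL·h
Trapezoidal AUC_0→6 (oral tablet):
  [0→2]: (0.0+50.1)/2 × 2 = 50.1
  [2→2.25]: (50.1+49.3)/2 × 0.25 = 12.425
  [2.25→2.5]: (49.3+48.0)/2 × 0.25 = 12.1625
  [2.5→4.5]: (48.0+31.4)/2 × 2 = 79.4
  [4.5→6]: (31.4+20.5)/2 × 1.5 = 38.925
  Sum = 193.0125 ng/mL·h
oral tablet tail: 20.5/0.325 = 63.077; AUC_ev,0→∞ = 193.0125 + 63.077 = 256.0895 ng/mL·h
F = (AUC_ev/D_ev)/(AUC_iv/D_iv) = (256.0895/50)/(2765.3395/50) = 5.12179/55.30679 = 0.0926

F = 0.093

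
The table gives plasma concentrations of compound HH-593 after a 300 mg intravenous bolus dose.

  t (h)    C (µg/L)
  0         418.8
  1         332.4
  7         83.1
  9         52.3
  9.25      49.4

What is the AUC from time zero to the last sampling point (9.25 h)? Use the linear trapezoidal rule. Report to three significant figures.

AUC = 1770 µg/L·h

Trapezoidal AUC_0→9.25:
  [0→1]: (418.8+332.4)/2 × 1 = 375.6
  [1→7]: (332.4+83.1)/2 × 6 = 1246.5
  [7→9]: (83.1+52.3)/2 × 2 = 135.4
  [9→9.25]: (52.3+49.4)/2 × 0.25 = 12.7125
  Sum = 1770.2125 µg/L·h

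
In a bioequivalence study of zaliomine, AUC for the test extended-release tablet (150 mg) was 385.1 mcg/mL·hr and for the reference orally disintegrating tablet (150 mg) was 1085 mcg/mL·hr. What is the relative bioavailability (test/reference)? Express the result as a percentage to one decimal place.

F_rel = (AUC_test/D_test) / (AUC_ref/D_ref)
      = (385.1/150) / (1085/150)
      = 2.56733 / 7.23333 = 0.3549 = 35.49%

F_rel = 35.5%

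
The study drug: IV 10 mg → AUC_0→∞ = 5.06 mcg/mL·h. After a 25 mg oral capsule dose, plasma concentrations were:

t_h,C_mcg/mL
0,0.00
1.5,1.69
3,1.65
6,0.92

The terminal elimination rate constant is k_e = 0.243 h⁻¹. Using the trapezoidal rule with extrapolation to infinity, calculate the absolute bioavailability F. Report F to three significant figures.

Trapezoidal AUC_0→6 (oral capsule):
  [0→1.5]: (0.00+1.69)/2 × 1.5 = 1.2675
  [1.5→3]: (1.69+1.65)/2 × 1.5 = 2.505
  [3→6]: (1.65+0.92)/2 × 3 = 3.855
  Sum = 7.6275 mcg/mL·h
Tail: C_last/k_e = 0.92/0.243 = 3.786
AUC_0→∞ (oral capsule) = 7.6275 + 3.786 = 11.4135 mcg/mL·h
F = (AUC_ev/D_ev)/(AUC_iv/D_iv) = (11.4135/25)/(5.06/10) = 0.45654/0.506 = 0.9023

F = 0.902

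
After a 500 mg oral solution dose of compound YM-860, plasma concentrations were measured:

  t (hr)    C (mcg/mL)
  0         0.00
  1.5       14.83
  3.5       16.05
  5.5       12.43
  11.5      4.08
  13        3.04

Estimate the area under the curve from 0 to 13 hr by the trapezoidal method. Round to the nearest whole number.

Trapezoidal AUC_0→13:
  [0→1.5]: (0.00+14.83)/2 × 1.5 = 11.1225
  [1.5→3.5]: (14.83+16.05)/2 × 2 = 30.88
  [3.5→5.5]: (16.05+12.43)/2 × 2 = 28.48
  [5.5→11.5]: (12.43+4.08)/2 × 6 = 49.53
  [11.5→13]: (4.08+3.04)/2 × 1.5 = 5.34
  Sum = 125.3525 mcg/mL·hr

AUC = 125 mcg/mL·hr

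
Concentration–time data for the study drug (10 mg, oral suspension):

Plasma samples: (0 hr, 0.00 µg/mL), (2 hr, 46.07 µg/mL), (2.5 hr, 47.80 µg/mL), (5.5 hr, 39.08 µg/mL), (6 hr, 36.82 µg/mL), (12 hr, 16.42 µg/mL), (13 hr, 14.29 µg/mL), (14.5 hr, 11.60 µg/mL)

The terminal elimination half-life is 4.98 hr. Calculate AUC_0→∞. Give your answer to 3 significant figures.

Trapezoidal AUC_0→14.5:
  [0→2]: (0.00+46.07)/2 × 2 = 46.07
  [2→2.5]: (46.07+47.80)/2 × 0.5 = 23.4675
  [2.5→5.5]: (47.80+39.08)/2 × 3 = 130.32
  [5.5→6]: (39.08+36.82)/2 × 0.5 = 18.975
  [6→12]: (36.82+16.42)/2 × 6 = 159.72
  [12→13]: (16.42+14.29)/2 × 1 = 15.355
  [13→14.5]: (14.29+11.60)/2 × 1.5 = 19.4175
  Sum = 413.325 µg/mL·hr
k_e = ln2 / t½ = 0.693147 / 4.98 = 0.1392 hr^-1
Extrapolated tail: C_last / k_e = 11.60 / 0.1392 = 83.333
AUC_0→∞ = 413.325 + 83.333 = 496.658 µg/mL·hr

AUC = 497 µg/mL·hr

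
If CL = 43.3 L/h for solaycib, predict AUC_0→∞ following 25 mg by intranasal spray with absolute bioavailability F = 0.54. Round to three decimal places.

AUC_0→∞ = F × Dose / CL
        = 0.54 × 25 / 43.3 = 0.311778 mg/L·h

AUC = 0.312 mg/L·h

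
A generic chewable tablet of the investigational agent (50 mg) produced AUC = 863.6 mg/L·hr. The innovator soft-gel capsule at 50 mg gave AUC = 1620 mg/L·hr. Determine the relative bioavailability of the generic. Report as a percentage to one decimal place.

F_rel = 53.3%

F_rel = (AUC_test/D_test) / (AUC_ref/D_ref)
      = (863.6/50) / (1620/50)
      = 17.272 / 32.4 = 0.5331 = 53.31%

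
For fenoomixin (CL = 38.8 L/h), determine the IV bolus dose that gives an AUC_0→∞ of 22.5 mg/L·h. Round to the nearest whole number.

Dose_iv = CL × AUC_0→∞
     = 38.8 × 22.5 = 873 mg

Dose = 873 mg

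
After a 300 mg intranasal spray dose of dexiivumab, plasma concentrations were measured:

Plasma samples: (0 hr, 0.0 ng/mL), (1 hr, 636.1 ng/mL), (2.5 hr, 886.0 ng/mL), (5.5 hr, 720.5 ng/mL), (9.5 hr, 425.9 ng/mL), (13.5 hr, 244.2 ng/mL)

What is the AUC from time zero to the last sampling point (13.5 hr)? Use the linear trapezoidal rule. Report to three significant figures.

AUC = 7500 ng/mL·hr

Trapezoidal AUC_0→13.5:
  [0→1]: (0.0+636.1)/2 × 1 = 318.05
  [1→2.5]: (636.1+886.0)/2 × 1.5 = 1141.575
  [2.5→5.5]: (886.0+720.5)/2 × 3 = 2409.75
  [5.5→9.5]: (720.5+425.9)/2 × 4 = 2292.8
  [9.5→13.5]: (425.9+244.2)/2 × 4 = 1340.2
  Sum = 7502.375 ng/mL·hr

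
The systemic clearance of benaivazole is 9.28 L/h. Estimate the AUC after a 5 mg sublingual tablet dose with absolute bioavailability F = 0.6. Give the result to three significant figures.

AUC = 0.323 mg/L·h

AUC_0→∞ = F × Dose / CL
        = 0.6 × 5 / 9.28 = 0.323276 mg/L·h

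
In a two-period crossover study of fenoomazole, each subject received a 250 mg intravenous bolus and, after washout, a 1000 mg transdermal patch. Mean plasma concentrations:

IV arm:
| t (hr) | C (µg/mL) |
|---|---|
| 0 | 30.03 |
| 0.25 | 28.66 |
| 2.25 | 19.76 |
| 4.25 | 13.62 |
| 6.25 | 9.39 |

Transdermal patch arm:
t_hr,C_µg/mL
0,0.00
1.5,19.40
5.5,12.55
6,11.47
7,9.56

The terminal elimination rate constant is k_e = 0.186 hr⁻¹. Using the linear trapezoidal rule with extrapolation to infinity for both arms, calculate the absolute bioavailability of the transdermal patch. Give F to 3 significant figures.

F = 0.225

Trapezoidal AUC_0→6.25 (IV):
  [0→0.25]: (30.03+28.66)/2 × 0.25 = 7.33625
  [0.25→2.25]: (28.66+19.76)/2 × 2 = 48.42
  [2.25→4.25]: (19.76+13.62)/2 × 2 = 33.38
  [4.25→6.25]: (13.62+9.39)/2 × 2 = 23.01
  Sum = 112.14625 µg/mL·hr
IV tail: 9.39/0.186 = 50.484; AUC_iv,0→∞ = 112.14625 + 50.484 = 162.63025 µg/mL·hr
Trapezoidal AUC_0→7 (transdermal patch):
  [0→1.5]: (0.00+19.40)/2 × 1.5 = 14.55
  [1.5→5.5]: (19.40+12.55)/2 × 4 = 63.9
  [5.5→6]: (12.55+11.47)/2 × 0.5 = 6.005
  [6→7]: (11.47+9.56)/2 × 1 = 10.515
  Sum = 94.97 µg/mL·hr
transdermal patch tail: 9.56/0.186 = 51.398; AUC_ev,0→∞ = 94.97 + 51.398 = 146.368 µg/mL·hr
F = (AUC_ev/D_ev)/(AUC_iv/D_iv) = (146.368/1000)/(162.63025/250) = 0.146368/0.650521 = 0.2250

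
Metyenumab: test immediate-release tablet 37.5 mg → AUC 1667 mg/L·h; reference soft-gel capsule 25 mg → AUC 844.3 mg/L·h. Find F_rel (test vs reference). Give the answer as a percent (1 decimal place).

F_rel = (AUC_test/D_test) / (AUC_ref/D_ref)
      = (1667/37.5) / (844.3/25)
      = 44.4533 / 33.772 = 1.3163 = 131.63%

F_rel = 131.6%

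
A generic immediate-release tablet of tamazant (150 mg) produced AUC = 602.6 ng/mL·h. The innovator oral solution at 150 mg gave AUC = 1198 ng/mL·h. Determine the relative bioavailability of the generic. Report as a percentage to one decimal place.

F_rel = (AUC_test/D_test) / (AUC_ref/D_ref)
      = (602.6/150) / (1198/150)
      = 4.01733 / 7.98667 = 0.5030 = 50.30%

F_rel = 50.3%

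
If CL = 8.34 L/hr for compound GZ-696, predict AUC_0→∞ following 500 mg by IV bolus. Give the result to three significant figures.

AUC = 60.0 mg/L·hr

AUC_0→∞ = Dose_iv / CL
        = 500 / 8.34 = 59.952 mg/L·hr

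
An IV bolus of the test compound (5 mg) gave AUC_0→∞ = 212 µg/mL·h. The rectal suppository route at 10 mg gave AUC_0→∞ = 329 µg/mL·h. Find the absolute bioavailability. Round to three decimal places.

F = 0.776

F = (AUC_ev / D_ev) / (AUC_iv / D_iv)
  = (329/10) / (212/5)
  = 32.9 / 42.4 = 0.7759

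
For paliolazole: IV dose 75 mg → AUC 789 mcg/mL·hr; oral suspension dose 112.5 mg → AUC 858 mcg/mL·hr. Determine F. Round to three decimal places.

F = 0.725

F = (AUC_ev / D_ev) / (AUC_iv / D_iv)
  = (858/112.5) / (789/75)
  = 7.62667 / 10.52 = 0.7250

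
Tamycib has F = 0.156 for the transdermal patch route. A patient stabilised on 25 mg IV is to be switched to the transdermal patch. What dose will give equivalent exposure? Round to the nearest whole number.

D_transdermal = 160 mg

For equal systemic exposure: F × D_ev = D_iv
D_ev = D_iv / F = 25 / 0.156 = 160.256 mg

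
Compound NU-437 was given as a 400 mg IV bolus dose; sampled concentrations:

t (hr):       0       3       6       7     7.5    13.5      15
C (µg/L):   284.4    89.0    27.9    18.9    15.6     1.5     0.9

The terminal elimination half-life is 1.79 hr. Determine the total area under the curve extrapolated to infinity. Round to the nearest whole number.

AUC = 823 µg/L·hr

Trapezoidal AUC_0→15:
  [0→3]: (284.4+89.0)/2 × 3 = 560.1
  [3→6]: (89.0+27.9)/2 × 3 = 175.35
  [6→7]: (27.9+18.9)/2 × 1 = 23.4
  [7→7.5]: (18.9+15.6)/2 × 0.5 = 8.625
  [7.5→13.5]: (15.6+1.5)/2 × 6 = 51.3
  [13.5→15]: (1.5+0.9)/2 × 1.5 = 1.8
  Sum = 820.575 µg/L·hr
k_e = ln2 / t½ = 0.693147 / 1.79 = 0.3872 hr^-1
Extrapolated tail: C_last / k_e = 0.9 / 0.3872 = 2.324
AUC_0→∞ = 820.575 + 2.324 = 822.899 µg/L·hr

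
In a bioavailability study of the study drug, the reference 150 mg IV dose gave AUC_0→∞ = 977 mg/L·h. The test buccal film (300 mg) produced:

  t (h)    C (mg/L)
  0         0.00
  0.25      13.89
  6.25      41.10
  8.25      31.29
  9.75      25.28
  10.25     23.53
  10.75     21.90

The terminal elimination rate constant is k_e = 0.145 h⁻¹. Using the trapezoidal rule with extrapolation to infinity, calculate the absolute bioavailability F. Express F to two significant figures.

F = 0.23

Trapezoidal AUC_0→10.75 (buccal film):
  [0→0.25]: (0.00+13.89)/2 × 0.25 = 1.73625
  [0.25→6.25]: (13.89+41.10)/2 × 6 = 164.97
  [6.25→8.25]: (41.10+31.29)/2 × 2 = 72.39
  [8.25→9.75]: (31.29+25.28)/2 × 1.5 = 42.4275
  [9.75→10.25]: (25.28+23.53)/2 × 0.5 = 12.2025
  [10.25→10.75]: (23.53+21.90)/2 × 0.5 = 11.3575
  Sum = 305.08375 mg/L·h
Tail: C_last/k_e = 21.90/0.145 = 151.034
AUC_0→∞ (buccal film) = 305.08375 + 151.034 = 456.11775 mg/L·h
F = (AUC_ev/D_ev)/(AUC_iv/D_iv) = (456.11775/300)/(977/150) = 1.5203925/6.51333 = 0.2334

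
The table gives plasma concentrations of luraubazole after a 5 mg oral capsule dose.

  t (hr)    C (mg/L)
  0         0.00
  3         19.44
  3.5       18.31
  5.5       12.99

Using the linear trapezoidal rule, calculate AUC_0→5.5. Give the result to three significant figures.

Trapezoidal AUC_0→5.5:
  [0→3]: (0.00+19.44)/2 × 3 = 29.16
  [3→3.5]: (19.44+18.31)/2 × 0.5 = 9.4375
  [3.5→5.5]: (18.31+12.99)/2 × 2 = 31.3
  Sum = 69.8975 mg/L·hr

AUC = 69.9 mg/L·hr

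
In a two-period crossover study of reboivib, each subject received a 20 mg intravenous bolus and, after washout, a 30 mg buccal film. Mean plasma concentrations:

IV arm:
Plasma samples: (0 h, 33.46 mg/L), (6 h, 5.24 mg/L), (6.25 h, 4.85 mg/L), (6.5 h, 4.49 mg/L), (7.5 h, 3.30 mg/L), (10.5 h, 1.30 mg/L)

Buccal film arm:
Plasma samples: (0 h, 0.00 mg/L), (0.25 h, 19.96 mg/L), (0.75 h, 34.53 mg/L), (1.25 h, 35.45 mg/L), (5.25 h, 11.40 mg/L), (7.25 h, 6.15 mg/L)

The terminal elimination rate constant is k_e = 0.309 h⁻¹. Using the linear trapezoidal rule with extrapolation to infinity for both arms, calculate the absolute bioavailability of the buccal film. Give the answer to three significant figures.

Trapezoidal AUC_0→10.5 (IV):
  [0→6]: (33.46+5.24)/2 × 6 = 116.1
  [6→6.25]: (5.24+4.85)/2 × 0.25 = 1.26125
  [6.25→6.5]: (4.85+4.49)/2 × 0.25 = 1.1675
  [6.5→7.5]: (4.49+3.30)/2 × 1 = 3.895
  [7.5→10.5]: (3.30+1.30)/2 × 3 = 6.9
  Sum = 129.32375 mg/L·h
IV tail: 1.30/0.309 = 4.207; AUC_iv,0→∞ = 129.32375 + 4.207 = 133.53075 mg/L·h
Trapezoidal AUC_0→7.25 (buccal film):
  [0→0.25]: (0.00+19.96)/2 × 0.25 = 2.495
  [0.25→0.75]: (19.96+34.53)/2 × 0.5 = 13.6225
  [0.75→1.25]: (34.53+35.45)/2 × 0.5 = 17.495
  [1.25→5.25]: (35.45+11.40)/2 × 4 = 93.7
  [5.25→7.25]: (11.40+6.15)/2 × 2 = 17.55
  Sum = 144.8625 mg/L·h
buccal film tail: 6.15/0.309 = 19.903; AUC_ev,0→∞ = 144.8625 + 19.903 = 164.7655 mg/L·h
F = (AUC_ev/D_ev)/(AUC_iv/D_iv) = (164.7655/30)/(133.53075/20) = 5.49218/6.6765375 = 0.8226

F = 0.823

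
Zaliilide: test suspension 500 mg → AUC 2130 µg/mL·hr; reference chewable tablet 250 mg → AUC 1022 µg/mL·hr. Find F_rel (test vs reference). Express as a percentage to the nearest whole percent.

F_rel = 104%

F_rel = (AUC_test/D_test) / (AUC_ref/D_ref)
      = (2130/500) / (1022/250)
      = 4.26 / 4.088 = 1.0421 = 104.21%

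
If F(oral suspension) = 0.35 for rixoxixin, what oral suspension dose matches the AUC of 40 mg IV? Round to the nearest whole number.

D_oral = 114 mg

For equal systemic exposure: F × D_ev = D_iv
D_ev = D_iv / F = 40 / 0.35 = 114.286 mg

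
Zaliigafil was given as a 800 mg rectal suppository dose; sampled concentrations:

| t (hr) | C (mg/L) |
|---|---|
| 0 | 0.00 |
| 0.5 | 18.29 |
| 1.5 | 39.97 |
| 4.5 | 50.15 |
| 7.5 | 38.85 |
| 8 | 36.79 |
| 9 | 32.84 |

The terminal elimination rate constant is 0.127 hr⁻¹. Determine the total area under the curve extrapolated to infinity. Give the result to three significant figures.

Trapezoidal AUC_0→9:
  [0→0.5]: (0.00+18.29)/2 × 0.5 = 4.5725
  [0.5→1.5]: (18.29+39.97)/2 × 1 = 29.13
  [1.5→4.5]: (39.97+50.15)/2 × 3 = 135.18
  [4.5→7.5]: (50.15+38.85)/2 × 3 = 133.5
  [7.5→8]: (38.85+36.79)/2 × 0.5 = 18.91
  [8→9]: (36.79+32.84)/2 × 1 = 34.815
  Sum = 356.1075 mg/L·hr
Extrapolated tail: C_last / k_e = 32.84 / 0.127 = 258.583
AUC_0→∞ = 356.1075 + 258.583 = 614.6905 mg/L·hr

AUC = 615 mg/L·hr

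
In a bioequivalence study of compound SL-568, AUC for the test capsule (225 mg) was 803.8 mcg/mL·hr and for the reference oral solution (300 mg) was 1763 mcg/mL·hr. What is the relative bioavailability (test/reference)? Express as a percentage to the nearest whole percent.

F_rel = 61%

F_rel = (AUC_test/D_test) / (AUC_ref/D_ref)
      = (803.8/225) / (1763/300)
      = 3.57244 / 5.87667 = 0.6079 = 60.79%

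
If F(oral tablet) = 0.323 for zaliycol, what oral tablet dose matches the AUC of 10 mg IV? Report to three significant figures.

D_oral = 31.0 mg

For equal systemic exposure: F × D_ev = D_iv
D_ev = D_iv / F = 10 / 0.323 = 30.9598 mg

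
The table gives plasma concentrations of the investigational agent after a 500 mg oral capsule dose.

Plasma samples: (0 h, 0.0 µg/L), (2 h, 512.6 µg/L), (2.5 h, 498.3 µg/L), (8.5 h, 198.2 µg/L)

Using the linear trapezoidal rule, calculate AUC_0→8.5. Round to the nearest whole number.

AUC = 2855 µg/L·h

Trapezoidal AUC_0→8.5:
  [0→2]: (0.0+512.6)/2 × 2 = 512.6
  [2→2.5]: (512.6+498.3)/2 × 0.5 = 252.725
  [2.5→8.5]: (498.3+198.2)/2 × 6 = 2089.5
  Sum = 2854.825 µg/L·h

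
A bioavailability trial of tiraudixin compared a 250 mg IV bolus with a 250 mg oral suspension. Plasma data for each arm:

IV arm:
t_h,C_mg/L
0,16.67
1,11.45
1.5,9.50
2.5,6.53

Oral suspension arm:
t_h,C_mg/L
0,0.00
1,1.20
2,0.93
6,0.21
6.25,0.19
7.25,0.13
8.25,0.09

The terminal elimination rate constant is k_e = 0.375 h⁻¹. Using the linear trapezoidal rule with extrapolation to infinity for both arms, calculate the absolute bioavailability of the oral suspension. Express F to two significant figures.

Trapezoidal AUC_0→2.5 (IV):
  [0→1]: (16.67+11.45)/2 × 1 = 14.06
  [1→1.5]: (11.45+9.50)/2 × 0.5 = 5.2375
  [1.5→2.5]: (9.50+6.53)/2 × 1 = 8.015
  Sum = 27.3125 mg/L·h
IV tail: 6.53/0.375 = 17.413; AUC_iv,0→∞ = 27.3125 + 17.413 = 44.7255 mg/L·h
Trapezoidal AUC_0→8.25 (oral suspension):
  [0→1]: (0.00+1.20)/2 × 1 = 0.6
  [1→2]: (1.20+0.93)/2 × 1 = 1.065
  [2→6]: (0.93+0.21)/2 × 4 = 2.28
  [6→6.25]: (0.21+0.19)/2 × 0.25 = 0.05
  [6.25→7.25]: (0.19+0.13)/2 × 1 = 0.16
  [7.25→8.25]: (0.13+0.09)/2 × 1 = 0.11
  Sum = 4.265 mg/L·h
oral suspension tail: 0.09/0.375 = 0.240; AUC_ev,0→∞ = 4.265 + 0.240 = 4.505 mg/L·h
F = (AUC_ev/D_ev)/(AUC_iv/D_iv) = (4.505/250)/(44.7255/250) = 0.01802/0.178902 = 0.1007

F = 0.10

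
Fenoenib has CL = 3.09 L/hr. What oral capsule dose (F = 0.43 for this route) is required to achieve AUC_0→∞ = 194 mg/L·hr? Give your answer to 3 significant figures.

Dose = CL × AUC_0→∞ / F
     = 3.09 × 194 / 0.43 = 1394.09 mg

Dose = 1390 mg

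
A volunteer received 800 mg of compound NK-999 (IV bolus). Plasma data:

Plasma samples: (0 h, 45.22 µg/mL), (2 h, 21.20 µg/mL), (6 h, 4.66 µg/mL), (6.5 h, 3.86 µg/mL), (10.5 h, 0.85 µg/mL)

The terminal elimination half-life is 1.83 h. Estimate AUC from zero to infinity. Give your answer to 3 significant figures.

Trapezoidal AUC_0→10.5:
  [0→2]: (45.22+21.20)/2 × 2 = 66.42
  [2→6]: (21.20+4.66)/2 × 4 = 51.72
  [6→6.5]: (4.66+3.86)/2 × 0.5 = 2.13
  [6.5→10.5]: (3.86+0.85)/2 × 4 = 9.42
  Sum = 129.69 µg/mL·h
k_e = ln2 / t½ = 0.693147 / 1.83 = 0.3788 h^-1
Extrapolated tail: C_last / k_e = 0.85 / 0.3788 = 2.244
AUC_0→∞ = 129.69 + 2.244 = 131.934 µg/mL·h

AUC = 132 µg/mL·h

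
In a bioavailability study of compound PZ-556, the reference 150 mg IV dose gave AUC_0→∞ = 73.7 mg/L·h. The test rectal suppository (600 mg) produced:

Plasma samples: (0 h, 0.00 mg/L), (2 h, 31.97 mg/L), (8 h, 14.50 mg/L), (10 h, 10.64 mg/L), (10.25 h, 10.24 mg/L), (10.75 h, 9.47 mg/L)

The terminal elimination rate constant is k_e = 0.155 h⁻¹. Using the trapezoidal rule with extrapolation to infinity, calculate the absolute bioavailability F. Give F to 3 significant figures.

Trapezoidal AUC_0→10.75 (rectal suppository):
  [0→2]: (0.00+31.97)/2 × 2 = 31.97
  [2→8]: (31.97+14.50)/2 × 6 = 139.41
  [8→10]: (14.50+10.64)/2 × 2 = 25.14
  [10→10.25]: (10.64+10.24)/2 × 0.25 = 2.61
  [10.25→10.75]: (10.24+9.47)/2 × 0.5 = 4.9275
  Sum = 204.0575 mg/L·h
Tail: C_last/k_e = 9.47/0.155 = 61.097
AUC_0→∞ (rectal suppository) = 204.0575 + 61.097 = 265.1545 mg/L·h
F = (AUC_ev/D_ev)/(AUC_iv/D_iv) = (265.1545/600)/(73.7/150) = 0.441924/0.491333 = 0.8994

F = 0.899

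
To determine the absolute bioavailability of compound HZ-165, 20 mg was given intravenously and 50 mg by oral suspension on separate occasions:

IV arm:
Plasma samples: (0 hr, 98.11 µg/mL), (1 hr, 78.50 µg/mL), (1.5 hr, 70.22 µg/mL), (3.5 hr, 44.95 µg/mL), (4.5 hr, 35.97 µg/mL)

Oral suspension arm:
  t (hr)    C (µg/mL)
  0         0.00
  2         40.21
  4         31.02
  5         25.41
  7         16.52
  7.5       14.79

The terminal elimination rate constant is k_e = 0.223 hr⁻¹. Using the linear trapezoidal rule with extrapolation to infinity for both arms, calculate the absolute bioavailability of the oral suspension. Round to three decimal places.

Trapezoidal AUC_0→4.5 (IV):
  [0→1]: (98.11+78.50)/2 × 1 = 88.305
  [1→1.5]: (78.50+70.22)/2 × 0.5 = 37.18
  [1.5→3.5]: (70.22+44.95)/2 × 2 = 115.17
  [3.5→4.5]: (44.95+35.97)/2 × 1 = 40.46
  Sum = 281.115 µg/mL·hr
IV tail: 35.97/0.223 = 161.300; AUC_iv,0→∞ = 281.115 + 161.300 = 442.415 µg/mL·hr
Trapezoidal AUC_0→7.5 (oral suspension):
  [0→2]: (0.00+40.21)/2 × 2 = 40.21
  [2→4]: (40.21+31.02)/2 × 2 = 71.23
  [4→5]: (31.02+25.41)/2 × 1 = 28.215
  [5→7]: (25.41+16.52)/2 × 2 = 41.93
  [7→7.5]: (16.52+14.79)/2 × 0.5 = 7.8275
  Sum = 189.4125 µg/mL·hr
oral suspension tail: 14.79/0.223 = 66.323; AUC_ev,0→∞ = 189.4125 + 66.323 = 255.7355 µg/mL·hr
F = (AUC_ev/D_ev)/(AUC_iv/D_iv) = (255.7355/50)/(442.415/20) = 5.11471/22.12075 = 0.2312

F = 0.231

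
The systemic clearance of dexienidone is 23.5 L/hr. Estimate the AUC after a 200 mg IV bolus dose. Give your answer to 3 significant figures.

AUC = 8.51 mg/L·hr

AUC_0→∞ = Dose_iv / CL
        = 200 / 23.5 = 8.51064 mg/L·hr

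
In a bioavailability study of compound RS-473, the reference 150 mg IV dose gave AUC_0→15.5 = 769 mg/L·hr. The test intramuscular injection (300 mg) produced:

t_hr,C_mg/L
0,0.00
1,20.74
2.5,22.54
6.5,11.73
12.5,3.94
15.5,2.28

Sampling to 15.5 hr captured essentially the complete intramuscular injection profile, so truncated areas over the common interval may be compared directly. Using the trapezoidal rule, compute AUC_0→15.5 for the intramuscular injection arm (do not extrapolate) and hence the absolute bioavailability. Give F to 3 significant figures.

Trapezoidal AUC_0→15.5 (intramuscular injection):
  [0→1]: (0.00+20.74)/2 × 1 = 10.37
  [1→2.5]: (20.74+22.54)/2 × 1.5 = 32.46
  [2.5→6.5]: (22.54+11.73)/2 × 4 = 68.54
  [6.5→12.5]: (11.73+3.94)/2 × 6 = 47.01
  [12.5→15.5]: (3.94+2.28)/2 × 3 = 9.33
  Sum = 167.71 mg/L·hr
F = (AUC_ev/D_ev)/(AUC_iv/D_iv) = (167.71/300)/(769/150) = 0.559033/5.12667 = 0.1090

F = 0.109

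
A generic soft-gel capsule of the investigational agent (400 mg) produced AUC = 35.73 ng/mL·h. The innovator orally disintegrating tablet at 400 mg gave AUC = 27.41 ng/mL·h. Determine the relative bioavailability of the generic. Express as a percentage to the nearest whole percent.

F_rel = (AUC_test/D_test) / (AUC_ref/D_ref)
      = (35.73/400) / (27.41/400)
      = 0.089325 / 0.068525 = 1.3035 = 130.35%

F_rel = 130%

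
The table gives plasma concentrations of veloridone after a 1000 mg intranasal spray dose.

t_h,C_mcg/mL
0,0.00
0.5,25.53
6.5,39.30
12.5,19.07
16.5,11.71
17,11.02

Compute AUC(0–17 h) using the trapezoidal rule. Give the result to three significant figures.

Trapezoidal AUC_0→17:
  [0→0.5]: (0.00+25.53)/2 × 0.5 = 6.3825
  [0.5→6.5]: (25.53+39.30)/2 × 6 = 194.49
  [6.5→12.5]: (39.30+19.07)/2 × 6 = 175.11
  [12.5→16.5]: (19.07+11.71)/2 × 4 = 61.56
  [16.5→17]: (11.71+11.02)/2 × 0.5 = 5.6825
  Sum = 443.225 mcg/mL·h

AUC = 443 mcg/mL·h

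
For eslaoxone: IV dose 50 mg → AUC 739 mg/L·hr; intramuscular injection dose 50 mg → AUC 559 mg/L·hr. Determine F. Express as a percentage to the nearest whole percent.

F = 76%

F = (AUC_ev / D_ev) / (AUC_iv / D_iv)
  = (559/50) / (739/50)
  = 11.18 / 14.78 = 0.7564
  = 75.64%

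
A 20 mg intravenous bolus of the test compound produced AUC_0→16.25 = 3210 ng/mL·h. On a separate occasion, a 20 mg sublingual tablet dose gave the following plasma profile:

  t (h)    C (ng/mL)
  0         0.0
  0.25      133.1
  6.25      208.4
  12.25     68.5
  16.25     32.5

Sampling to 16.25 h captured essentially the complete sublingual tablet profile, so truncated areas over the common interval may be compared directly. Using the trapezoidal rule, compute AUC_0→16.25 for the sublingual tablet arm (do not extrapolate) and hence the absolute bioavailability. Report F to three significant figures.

F = 0.646

Trapezoidal AUC_0→16.25 (sublingual tablet):
  [0→0.25]: (0.0+133.1)/2 × 0.25 = 16.6375
  [0.25→6.25]: (133.1+208.4)/2 × 6 = 1024.5
  [6.25→12.25]: (208.4+68.5)/2 × 6 = 830.7
  [12.25→16.25]: (68.5+32.5)/2 × 4 = 202.0
  Sum = 2073.8375 ng/mL·h
F = (AUC_ev/D_ev)/(AUC_iv/D_iv) = (2073.8375/20)/(3210/20) = 103.692/160.5 = 0.6461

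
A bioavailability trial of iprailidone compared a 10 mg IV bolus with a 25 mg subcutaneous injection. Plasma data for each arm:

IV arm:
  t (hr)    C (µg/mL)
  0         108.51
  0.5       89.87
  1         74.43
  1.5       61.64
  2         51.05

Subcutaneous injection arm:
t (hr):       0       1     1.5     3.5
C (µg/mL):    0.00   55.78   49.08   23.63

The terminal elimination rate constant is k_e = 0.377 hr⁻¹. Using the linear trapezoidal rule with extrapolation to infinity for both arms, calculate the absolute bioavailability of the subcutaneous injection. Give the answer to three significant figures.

F = 0.263

Trapezoidal AUC_0→2 (IV):
  [0→0.5]: (108.51+89.87)/2 × 0.5 = 49.595
  [0.5→1]: (89.87+74.43)/2 × 0.5 = 41.075
  [1→1.5]: (74.43+61.64)/2 × 0.5 = 34.0175
  [1.5→2]: (61.64+51.05)/2 × 0.5 = 28.1725
  Sum = 152.86 µg/mL·hr
IV tail: 51.05/0.377 = 135.411; AUC_iv,0→∞ = 152.86 + 135.411 = 288.271 µg/mL·hr
Trapezoidal AUC_0→3.5 (subcutaneous injection):
  [0→1]: (0.00+55.78)/2 × 1 = 27.89
  [1→1.5]: (55.78+49.08)/2 × 0.5 = 26.215
  [1.5→3.5]: (49.08+23.63)/2 × 2 = 72.71
  Sum = 126.815 µg/mL·hr
subcutaneous injection tail: 23.63/0.377 = 62.679; AUC_ev,0→∞ = 126.815 + 62.679 = 189.494 µg/mL·hr
F = (AUC_ev/D_ev)/(AUC_iv/D_iv) = (189.494/25)/(288.271/10) = 7.57976/28.8271 = 0.2629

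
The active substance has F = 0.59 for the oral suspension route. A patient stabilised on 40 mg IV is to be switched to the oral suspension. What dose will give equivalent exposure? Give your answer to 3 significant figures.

D_oral = 67.8 mg

For equal systemic exposure: F × D_ev = D_iv
D_ev = D_iv / F = 40 / 0.59 = 67.7966 mg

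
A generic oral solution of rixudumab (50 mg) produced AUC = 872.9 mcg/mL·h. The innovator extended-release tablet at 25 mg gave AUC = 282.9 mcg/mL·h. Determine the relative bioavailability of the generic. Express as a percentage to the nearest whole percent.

F_rel = 154%

F_rel = (AUC_test/D_test) / (AUC_ref/D_ref)
      = (872.9/50) / (282.9/25)
      = 17.458 / 11.316 = 1.5428 = 154.28%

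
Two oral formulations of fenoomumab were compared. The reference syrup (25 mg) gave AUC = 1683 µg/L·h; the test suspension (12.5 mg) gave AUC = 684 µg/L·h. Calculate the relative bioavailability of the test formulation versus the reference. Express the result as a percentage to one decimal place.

F_rel = 81.3%

F_rel = (AUC_test/D_test) / (AUC_ref/D_ref)
      = (684/12.5) / (1683/25)
      = 54.72 / 67.32 = 0.8128 = 81.28%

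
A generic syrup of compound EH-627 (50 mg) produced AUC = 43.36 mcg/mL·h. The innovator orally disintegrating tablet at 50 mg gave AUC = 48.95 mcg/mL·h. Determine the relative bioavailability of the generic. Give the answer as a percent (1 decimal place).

F_rel = 88.6%

F_rel = (AUC_test/D_test) / (AUC_ref/D_ref)
      = (43.36/50) / (48.95/50)
      = 0.8672 / 0.979 = 0.8858 = 88.58%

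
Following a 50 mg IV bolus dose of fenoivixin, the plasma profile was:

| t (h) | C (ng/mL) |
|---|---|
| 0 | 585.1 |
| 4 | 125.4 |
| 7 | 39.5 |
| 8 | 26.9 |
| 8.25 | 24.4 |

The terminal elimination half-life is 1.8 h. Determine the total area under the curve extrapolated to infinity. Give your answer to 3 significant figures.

Trapezoidal AUC_0→8.25:
  [0→4]: (585.1+125.4)/2 × 4 = 1421.0
  [4→7]: (125.4+39.5)/2 × 3 = 247.35
  [7→8]: (39.5+26.9)/2 × 1 = 33.2
  [8→8.25]: (26.9+24.4)/2 × 0.25 = 6.4125
  Sum = 1707.9625 ng/mL·h
k_e = ln2 / t½ = 0.693147 / 1.8 = 0.3851 h^-1
Extrapolated tail: C_last / k_e = 24.4 / 0.3851 = 63.360
AUC_0→∞ = 1707.9625 + 63.360 = 1771.3225 ng/mL·h

AUC = 1770 ng/mL·h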